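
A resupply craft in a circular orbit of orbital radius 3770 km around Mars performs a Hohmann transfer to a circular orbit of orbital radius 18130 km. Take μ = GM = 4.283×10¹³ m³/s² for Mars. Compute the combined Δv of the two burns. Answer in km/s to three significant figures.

Δv_total ≈ 1.60 km/s

r₁ = 3770 km = 3.770×10⁶ m.
r₂ = 18130 km = 1.813×10⁷ m.
Transfer ellipse a_t = (r₁ + r₂)/2 = 1.095×10⁷ m.
At r₁: circular v_c1 = √(μ/r₁) = 3371 m/s; transfer-periapsis v_p = √[μ(2/r₁ − 1/a_t)] = 4337 m/s.
Δv₁ = v_p − v_c1 = 966.5 m/s.
At r₂: circular v_c2 = √(μ/r₂) = 1537 m/s; transfer-apoapsis v_a = √[μ(2/r₂ − 1/a_t)] = 901.9 m/s.
Δv₂ = v_c2 − v_a = 635.1 m/s.
Total Δv = Δv₁ + Δv₂ = 1602 m/s = 1.602 km/s.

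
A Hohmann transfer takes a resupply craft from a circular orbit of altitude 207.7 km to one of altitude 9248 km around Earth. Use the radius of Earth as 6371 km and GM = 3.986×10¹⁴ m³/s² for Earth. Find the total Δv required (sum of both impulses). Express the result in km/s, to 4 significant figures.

r₁ = 6371 + 207.7 = 6578.7 km = 6.5787×10⁶ m.
r₂ = 6371 + 9248 = 15619 km = 1.5619×10⁷ m.
Transfer ellipse a_t = (r₁ + r₂)/2 = 1.110×10⁷ m.
At r₁: circular v_c1 = √(μ/r₁) = 7784 m/s; transfer-perigee v_p = √[μ(2/r₁ − 1/a_t)] = 9234 m/s.
Δv₁ = v_p − v_c1 = 1450 m/s.
At r₂: circular v_c2 = √(μ/r₂) = 5052 m/s; transfer-apogee v_a = √[μ(2/r₂ − 1/a_t)] = 3889 m/s.
Δv₂ = v_c2 − v_a = 1162 m/s.
Total Δv = Δv₁ + Δv₂ = 2612 m/s = 2.612 km/s.

Δv_total ≈ 2.612 km/s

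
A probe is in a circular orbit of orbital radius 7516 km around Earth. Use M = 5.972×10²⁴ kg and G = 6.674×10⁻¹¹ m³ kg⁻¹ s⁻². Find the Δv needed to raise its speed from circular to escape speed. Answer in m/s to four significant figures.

μ = GM = 6.674×10⁻¹¹ × 5.972×10²⁴ = 3.986×10¹⁴ m³/s².
r = 7516 km = 7.516×10⁶ m.
Circular speed v_c = √(μ/r) = 7282 m/s.
Escape speed v_esc = √(2μ/r) = √2 × v_c = 10300 m/s.
Δv = v_esc − v_c = 3016 m/s.

Δv ≈ 3016 m/s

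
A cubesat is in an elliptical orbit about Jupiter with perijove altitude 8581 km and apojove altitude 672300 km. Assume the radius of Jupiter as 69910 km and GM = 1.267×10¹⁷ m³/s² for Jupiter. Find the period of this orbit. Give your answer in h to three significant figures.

T ≈ 40.8 h

r_p = 69910 + 8581 = 78491 km = 7.8491×10⁷ m.
r_a = 69910 + 672300 = 742210 km = 7.4221×10⁸ m.
Semi-major axis a = (r_p + r_a)/2 = (78491 + 7.4221×10⁵)/2 = 4.1035×10⁵ km = 4.104×10⁸ m.
By Kepler's third law T = 2π√(a³/μ) = 2π × 2.335×10⁴ = 1.467×10⁵ s.
= 40.76 h.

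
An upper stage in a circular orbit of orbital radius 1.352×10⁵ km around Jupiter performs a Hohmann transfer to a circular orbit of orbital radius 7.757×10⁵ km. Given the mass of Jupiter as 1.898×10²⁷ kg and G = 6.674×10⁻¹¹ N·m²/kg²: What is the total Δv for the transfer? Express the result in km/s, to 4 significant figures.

Δv_total ≈ 15.15 km/s

μ = GM = 6.674×10⁻¹¹ × 1.898×10²⁷ = 1.267×10¹⁷ m³/s².
r₁ = 1.352×10⁵ km = 1.352×10⁸ m.
r₂ = 7.757×10⁵ km = 7.757×10⁸ m.
Transfer ellipse a_t = (r₁ + r₂)/2 = 4.554×10⁸ m.
At r₁: circular v_c1 = √(μ/r₁) = 30610 m/s; transfer-perijove v_p = √[μ(2/r₁ − 1/a_t)] = 39950 m/s.
Δv₁ = v_p − v_c1 = 9337 m/s.
At r₂: circular v_c2 = √(μ/r₂) = 12780 m/s; transfer-apojove v_a = √[μ(2/r₂ − 1/a_t)] = 6962 m/s.
Δv₂ = v_c2 − v_a = 5816 m/s.
Total Δv = Δv₁ + Δv₂ = 15150 m/s = 15.15 km/s.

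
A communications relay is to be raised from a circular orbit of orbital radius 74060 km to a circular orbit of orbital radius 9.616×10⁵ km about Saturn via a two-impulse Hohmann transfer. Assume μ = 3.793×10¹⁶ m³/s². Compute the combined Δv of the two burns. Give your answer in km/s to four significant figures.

Δv_total ≈ 12.11 km/s

r₁ = 74060 km = 7.406×10⁷ m.
r₂ = 9.616×10⁵ km = 9.616×10⁸ m.
Transfer ellipse a_t = (r₁ + r₂)/2 = 5.178×10⁸ m.
At r₁: circular v_c1 = √(μ/r₁) = 22630 m/s; transfer-perikrone v_p = √[μ(2/r₁ − 1/a_t)] = 30840 m/s.
Δv₁ = v_p − v_c1 = 8208 m/s.
At r₂: circular v_c2 = √(μ/r₂) = 6280 m/s; transfer-apokrone v_a = √[μ(2/r₂ − 1/a_t)] = 2375 m/s.
Δv₂ = v_c2 − v_a = 3905 m/s.
Total Δv = Δv₁ + Δv₂ = 12110 m/s = 12.11 km/s.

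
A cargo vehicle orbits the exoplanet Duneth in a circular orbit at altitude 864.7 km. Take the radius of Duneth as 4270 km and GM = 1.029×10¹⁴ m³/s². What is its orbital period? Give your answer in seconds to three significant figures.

r = 4270 + 864.7 = 5134.7 km = 5.1347×10⁶ m.
Kepler's third law: T = 2π√(r³/μ) = 2π√((5.135×10⁶)³ / 1.029×10¹⁴).
r³/μ = 1.316×10⁶ s², so T = 2π × 1.147×10³ = 7.207×10³ s.

T ≈ 7210 seconds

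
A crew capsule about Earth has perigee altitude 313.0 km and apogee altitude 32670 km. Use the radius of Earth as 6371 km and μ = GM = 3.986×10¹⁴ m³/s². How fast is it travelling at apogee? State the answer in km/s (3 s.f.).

v ≈ 1.73 km/s

r_p = 6371 + 313.0 = 6684.0 km = 6.6840×10⁶ m.
r_a = 6371 + 32670 = 39041 km = 3.9041×10⁷ m.
Semi-major axis a = (r_p + r_a)/2 = 22862 km = 2.286×10⁷ m.
Vis-viva: v² = μ(2/r − 1/a) = 3.986×10¹⁴ × (5.123×10⁻⁸ − 4.374×10⁻⁸) = 2.985×10⁶ m²/s².
v = 1728 m/s = 1.728 km/s.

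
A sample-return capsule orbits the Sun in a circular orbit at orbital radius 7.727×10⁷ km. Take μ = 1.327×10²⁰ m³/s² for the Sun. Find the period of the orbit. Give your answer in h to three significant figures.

T ≈ 3250 h

r = 7.727×10⁷ km = 7.727×10¹⁰ m.
Kepler's third law: T = 2π√(r³/μ) = 2π√((7.727×10¹⁰)³ / 1.327×10²⁰).
r³/μ = 3.477×10¹² s², so T = 2π × 1.865×10⁶ = 1.172×10⁷ s.
Converting: 1.172×10⁷ s ÷ 3600 = 3254 h.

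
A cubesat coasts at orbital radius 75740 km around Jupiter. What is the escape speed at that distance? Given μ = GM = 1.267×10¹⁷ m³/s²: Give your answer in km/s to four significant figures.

r = 75740 km = 7.574×10⁷ m.
Escape speed v_esc = √(2μ/r) = √(2 × 1.267×10¹⁷ / 7.574×10⁷) = √(3.346×10⁹) = 57840 m/s.
= 57.84 km/s.

v_esc ≈ 57.84 km/s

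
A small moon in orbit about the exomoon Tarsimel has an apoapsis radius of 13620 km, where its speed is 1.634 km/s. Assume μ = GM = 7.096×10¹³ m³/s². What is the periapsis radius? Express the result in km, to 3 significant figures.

periapsis radius ≈ 4690 km

r_a = 1.362×10⁷ m.
Specific energy ε = v²/2 − μ/r = -3.875×10⁶ J/kg, so a = −μ/(2ε) = 9.156×10⁶ m.
The apsides satisfy r_p + r_a = 2a, so the periapsis radius is 2a − r_a = 4.692×10⁶ m = 4692.2 km.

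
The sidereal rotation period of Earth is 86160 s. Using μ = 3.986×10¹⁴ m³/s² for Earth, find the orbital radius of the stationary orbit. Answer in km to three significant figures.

r_sync ≈ 42200 km

A synchronous orbit has period T, so by Kepler's third law a = (μT²/4π²)^(1/3).
μT²/4π² = 3.986×10¹⁴ × (8.616×10⁴)² / 39.48 = 7.495×10²² m³.
a = 4.216×10⁷ m = 42163 km.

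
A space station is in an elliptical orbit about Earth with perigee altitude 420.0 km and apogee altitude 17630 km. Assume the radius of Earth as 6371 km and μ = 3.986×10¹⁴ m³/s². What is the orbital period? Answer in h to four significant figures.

T ≈ 5.281 h

r_p = 6371 + 420.0 = 6791.0 km = 6.7910×10⁶ m.
r_a = 6371 + 17630 = 24001 km = 2.4001×10⁷ m.
Semi-major axis a = (r_p + r_a)/2 = (6791.0 + 24001)/2 = 15396 km = 1.540×10⁷ m.
By Kepler's third law T = 2π√(a³/μ) = 2π × 3.026×10³ = 1.901×10⁴ s.
= 5.281 h.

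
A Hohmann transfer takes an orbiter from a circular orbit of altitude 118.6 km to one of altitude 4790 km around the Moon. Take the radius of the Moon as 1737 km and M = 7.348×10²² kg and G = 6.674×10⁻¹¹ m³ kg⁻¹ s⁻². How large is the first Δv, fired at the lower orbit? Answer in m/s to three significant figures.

μ = GM = 6.674×10⁻¹¹ × 7.348×10²² = 4.904×10¹² m³/s².
r₁ = 1737 + 118.6 = 1855.6 km = 1.8556×10⁶ m.
r₂ = 1737 + 4790 = 6527.0 km = 6.5270×10⁶ m.
Transfer ellipse a_t = (r₁ + r₂)/2 = 4.191×10⁶ m.
At r₁: circular v_c1 = √(μ/r₁) = 1626 m/s; transfer-perilune v_p = √[μ(2/r₁ − 1/a_t)] = 2029 m/s.
Δv₁ = v_p − v_c1 = 403.0 m/s.

Δv ≈ 403 m/s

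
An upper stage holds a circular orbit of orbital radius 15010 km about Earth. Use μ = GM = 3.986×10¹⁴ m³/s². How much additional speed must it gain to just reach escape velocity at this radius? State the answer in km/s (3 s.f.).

r = 15010 km = 1.501×10⁷ m.
Circular speed v_c = √(μ/r) = 5153 m/s.
Escape speed v_esc = √(2μ/r) = √2 × v_c = 7288 m/s.
Δv = v_esc − v_c = 2135 m/s = 2.135 km/s.

Δv ≈ 2.13 km/s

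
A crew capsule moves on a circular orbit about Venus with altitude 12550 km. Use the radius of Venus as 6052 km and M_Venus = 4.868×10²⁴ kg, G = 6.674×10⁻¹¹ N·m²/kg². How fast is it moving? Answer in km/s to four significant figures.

μ = GM = 6.674×10⁻¹¹ × 4.868×10²⁴ = 3.249×10¹⁴ m³/s².
r = 6052 + 12550 = 18602 km = 1.8602×10⁷ m.
For a circular orbit v = √(μ/r) = √(3.249×10¹⁴ / 1.860×10⁷) = √(1.747×10⁷) = 4179 m/s.
That is 4.179 km/s.

v ≈ 4.179 km/s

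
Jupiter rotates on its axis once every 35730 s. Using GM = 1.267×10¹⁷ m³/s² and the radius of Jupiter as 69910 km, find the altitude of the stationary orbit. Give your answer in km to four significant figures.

A synchronous orbit has period T, so by Kepler's third law a = (μT²/4π²)^(1/3).
μT²/4π² = 1.267×10¹⁷ × (3.573×10⁴)² / 39.48 = 4.097×10²⁴ m³.
a = 1.600×10⁸ m = 1.6002×10⁵ km.
Altitude h = a − R = 1.6002×10⁵ − 69910 = 90105 km.

h_sync ≈ 90110 km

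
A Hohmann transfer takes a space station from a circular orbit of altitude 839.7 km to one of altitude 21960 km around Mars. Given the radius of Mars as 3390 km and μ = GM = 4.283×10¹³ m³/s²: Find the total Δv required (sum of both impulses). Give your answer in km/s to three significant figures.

r₁ = 3390 + 839.7 = 4229.7 km = 4.2297×10⁶ m.
r₂ = 3390 + 21960 = 25350 km = 2.5350×10⁷ m.
Transfer ellipse a_t = (r₁ + r₂)/2 = 1.479×10⁷ m.
At r₁: circular v_c1 = √(μ/r₁) = 3182 m/s; transfer-periapsis v_p = √[μ(2/r₁ − 1/a_t)] = 4166 m/s.
Δv₁ = v_p − v_c1 = 983.9 m/s.
At r₂: circular v_c2 = √(μ/r₂) = 1300 m/s; transfer-apoapsis v_a = √[μ(2/r₂ − 1/a_t)] = 695.1 m/s.
Δv₂ = v_c2 − v_a = 604.7 m/s.
Total Δv = Δv₁ + Δv₂ = 1589 m/s = 1.589 km/s.

Δv_total ≈ 1.59 km/s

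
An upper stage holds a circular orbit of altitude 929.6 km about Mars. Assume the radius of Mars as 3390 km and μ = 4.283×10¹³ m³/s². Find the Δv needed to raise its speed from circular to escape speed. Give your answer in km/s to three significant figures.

r = 3390 + 929.6 = 4319.6 km = 4.3196×10⁶ m.
Circular speed v_c = √(μ/r) = 3149 m/s.
Escape speed v_esc = √(2μ/r) = √2 × v_c = 4453 m/s.
Δv = v_esc − v_c = 1304 m/s = 1.304 km/s.

Δv ≈ 1.30 km/s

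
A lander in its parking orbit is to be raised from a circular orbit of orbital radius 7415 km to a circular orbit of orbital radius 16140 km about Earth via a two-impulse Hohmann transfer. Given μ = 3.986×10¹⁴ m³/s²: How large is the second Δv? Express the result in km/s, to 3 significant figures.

r₁ = 7415 km = 7.415×10⁶ m.
r₂ = 16140 km = 1.614×10⁷ m.
Transfer ellipse a_t = (r₁ + r₂)/2 = 1.178×10⁷ m.
At r₁: circular v_c1 = √(μ/r₁) = 7332 m/s; transfer-perigee v_p = √[μ(2/r₁ − 1/a_t)] = 8583 m/s.
At r₂: circular v_c2 = √(μ/r₂) = 4970 m/s; transfer-apogee v_a = √[μ(2/r₂ − 1/a_t)] = 3943 m/s.
Δv₂ = v_c2 − v_a = 1026 m/s.
= 1.026 km/s.

Δv ≈ 1.03 km/s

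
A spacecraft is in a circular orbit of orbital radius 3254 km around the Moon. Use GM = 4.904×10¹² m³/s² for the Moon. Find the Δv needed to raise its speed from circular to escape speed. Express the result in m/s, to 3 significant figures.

r = 3254 km = 3.254×10⁶ m.
Circular speed v_c = √(μ/r) = 1228 m/s.
Escape speed v_esc = √(2μ/r) = √2 × v_c = 1736 m/s.
Δv = v_esc − v_c = 508.5 m/s.

Δv ≈ 508 m/s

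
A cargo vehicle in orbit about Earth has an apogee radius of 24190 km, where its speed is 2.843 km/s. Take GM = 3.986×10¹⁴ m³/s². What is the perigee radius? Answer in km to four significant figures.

perigee radius ≈ 7861 km

r_a = 2.419×10⁷ m.
Specific energy ε = v²/2 − μ/r = -1.244×10⁷ J/kg, so a = −μ/(2ε) = 1.603×10⁷ m.
The apsides satisfy r_p + r_a = 2a, so the perigee radius is 2a − r_a = 7.861×10⁶ m = 7860.7 km.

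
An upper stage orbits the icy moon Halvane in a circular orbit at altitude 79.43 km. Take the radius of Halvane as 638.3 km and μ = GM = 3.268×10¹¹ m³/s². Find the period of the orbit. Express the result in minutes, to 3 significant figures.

T ≈ 111 minutes

r = 638.3 + 79.43 = 717.73 km = 7.1773×10⁵ m.
Kepler's third law: T = 2π√(r³/μ) = 2π√((7.177×10⁵)³ / 3.268×10¹¹).
r³/μ = 1.131×10⁶ s², so T = 2π × 1.064×10³ = 6.683×10³ s.
Converting: 6.683×10³ s ÷ 60.00 = 111.4 minutes.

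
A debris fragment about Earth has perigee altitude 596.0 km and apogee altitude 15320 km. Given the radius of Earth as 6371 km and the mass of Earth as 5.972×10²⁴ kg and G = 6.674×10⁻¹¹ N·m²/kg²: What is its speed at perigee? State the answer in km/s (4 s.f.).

v ≈ 9.306 km/s

μ = GM = 6.674×10⁻¹¹ × 5.972×10²⁴ = 3.986×10¹⁴ m³/s².
r_p = 6371 + 596.0 = 6967.0 km = 6.9670×10⁶ m.
r_a = 6371 + 15320 = 21691 km = 2.1691×10⁷ m.
Semi-major axis a = (r_p + r_a)/2 = 14329 km = 1.433×10⁷ m.
Vis-viva: v² = μ(2/r − 1/a) = 3.986×10¹⁴ × (2.871×10⁻⁷ − 6.979×10⁻⁸) = 8.660×10⁷ m²/s².
v = 9306 m/s = 9.306 km/s.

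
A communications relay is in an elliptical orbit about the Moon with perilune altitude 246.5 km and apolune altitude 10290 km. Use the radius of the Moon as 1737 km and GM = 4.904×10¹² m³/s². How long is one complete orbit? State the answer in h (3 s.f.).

T ≈ 14.6 h

r_p = 1737 + 246.5 = 1983.5 km = 1.9835×10⁶ m.
r_a = 1737 + 10290 = 12027 km = 1.2027×10⁷ m.
Semi-major axis a = (r_p + r_a)/2 = (1983.5 + 12027)/2 = 7005.2 km = 7.005×10⁶ m.
By Kepler's third law T = 2π√(a³/μ) = 2π × 8.373×10³ = 5.261×10⁴ s.
= 14.61 h.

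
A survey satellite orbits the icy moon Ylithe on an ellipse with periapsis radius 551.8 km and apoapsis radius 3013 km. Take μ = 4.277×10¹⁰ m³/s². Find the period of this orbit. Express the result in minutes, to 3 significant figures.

Semi-major axis a = (r_p + r_a)/2 = (551.80 + 3013.0)/2 = 1782.4 km = 1.782×10⁶ m.
By Kepler's third law T = 2π√(a³/μ) = 2π × 1.151×10⁴ = 7.230×10⁴ s.
= 1205 minutes.

T ≈ 1200 minutes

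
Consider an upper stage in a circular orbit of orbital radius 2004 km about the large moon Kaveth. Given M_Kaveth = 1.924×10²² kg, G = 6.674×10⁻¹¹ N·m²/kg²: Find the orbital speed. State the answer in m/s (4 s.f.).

μ = GM = 6.674×10⁻¹¹ × 1.924×10²² = 1.284×10¹² m³/s².
r = 2004 km = 2.004×10⁶ m.
For a circular orbit v = √(μ/r) = √(1.284×10¹² / 2.004×10⁶) = √(6.408×10⁵) = 800.5 m/s.

v ≈ 800.5 m/s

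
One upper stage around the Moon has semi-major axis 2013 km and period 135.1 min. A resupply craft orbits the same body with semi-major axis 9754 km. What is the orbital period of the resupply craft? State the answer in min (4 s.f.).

Kepler's third law: T² ∝ a³, so T₂ = T₁ (a₂/a₁)^(3/2).
a₂/a₁ = 4.846, (a₂/a₁)^(3/2) = 10.67.
T₂ = 135.1 × 10.67 = 1441 min.

T₂ ≈ 1441 min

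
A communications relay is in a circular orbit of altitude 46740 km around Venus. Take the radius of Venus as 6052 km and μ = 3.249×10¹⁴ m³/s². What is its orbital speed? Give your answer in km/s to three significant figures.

r = 6052 + 46740 = 52792 km = 5.2792×10⁷ m.
For a circular orbit v = √(μ/r) = √(3.249×10¹⁴ / 5.279×10⁷) = √(6.154×10⁶) = 2481 m/s.
That is 2.481 km/s.

v ≈ 2.48 km/s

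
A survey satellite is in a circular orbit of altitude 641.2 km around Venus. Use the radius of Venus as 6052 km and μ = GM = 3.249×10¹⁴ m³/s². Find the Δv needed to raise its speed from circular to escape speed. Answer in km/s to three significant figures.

Δv ≈ 2.89 km/s

r = 6052 + 641.2 = 6693.2 km = 6.6932×10⁶ m.
Circular speed v_c = √(μ/r) = 6967 m/s.
Escape speed v_esc = √(2μ/r) = √2 × v_c = 9853 m/s.
Δv = v_esc − v_c = 2886 m/s = 2.886 km/s.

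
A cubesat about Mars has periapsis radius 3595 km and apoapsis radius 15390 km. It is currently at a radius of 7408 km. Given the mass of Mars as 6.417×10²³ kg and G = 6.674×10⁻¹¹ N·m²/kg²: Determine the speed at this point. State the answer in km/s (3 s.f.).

μ = GM = 6.674×10⁻¹¹ × 6.417×10²³ = 4.283×10¹³ m³/s².
Semi-major axis a = (r_p + r_a)/2 = 9492.5 km = 9.492×10⁶ m.
Vis-viva: v² = μ(2/r − 1/a) = 4.283×10¹³ × (2.700×10⁻⁷ − 1.053×10⁻⁷) = 7.051×10⁶ m²/s².
v = 2655 m/s = 2.655 km/s.

v ≈ 2.66 km/s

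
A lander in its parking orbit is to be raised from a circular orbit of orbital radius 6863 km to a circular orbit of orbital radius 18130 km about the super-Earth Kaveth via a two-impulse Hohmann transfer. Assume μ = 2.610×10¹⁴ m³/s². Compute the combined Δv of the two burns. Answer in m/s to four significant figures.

Δv_total ≈ 2243 m/s

r₁ = 6863 km = 6.863×10⁶ m.
r₂ = 18130 km = 1.813×10⁷ m.
Transfer ellipse a_t = (r₁ + r₂)/2 = 1.250×10⁷ m.
At r₁: circular v_c1 = √(μ/r₁) = 6167 m/s; transfer-periapsis v_p = √[μ(2/r₁ − 1/a_t)] = 7428 m/s.
Δv₁ = v_p − v_c1 = 1261 m/s.
At r₂: circular v_c2 = √(μ/r₂) = 3794 m/s; transfer-apoapsis v_a = √[μ(2/r₂ − 1/a_t)] = 2812 m/s.
Δv₂ = v_c2 − v_a = 982.4 m/s.
Total Δv = Δv₁ + Δv₂ = 2243 m/s.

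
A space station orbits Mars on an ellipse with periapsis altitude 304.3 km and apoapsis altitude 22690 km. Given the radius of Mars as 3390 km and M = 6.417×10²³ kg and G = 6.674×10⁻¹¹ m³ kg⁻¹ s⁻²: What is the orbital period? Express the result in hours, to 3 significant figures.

T ≈ 15.3 hours

μ = GM = 6.674×10⁻¹¹ × 6.417×10²³ = 4.283×10¹³ m³/s².
r_p = 3390 + 304.3 = 3694.3 km = 3.6943×10⁶ m.
r_a = 3390 + 22690 = 26080 km = 2.6080×10⁷ m.
Semi-major axis a = (r_p + r_a)/2 = (3694.3 + 26080)/2 = 14887 km = 1.489×10⁷ m.
By Kepler's third law T = 2π√(a³/μ) = 2π × 8.777×10³ = 5.515×10⁴ s.
= 15.32 hours.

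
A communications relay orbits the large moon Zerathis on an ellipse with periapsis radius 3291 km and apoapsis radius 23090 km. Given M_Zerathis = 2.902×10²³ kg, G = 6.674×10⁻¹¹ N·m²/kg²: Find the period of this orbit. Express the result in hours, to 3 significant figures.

μ = GM = 6.674×10⁻¹¹ × 2.902×10²³ = 1.937×10¹³ m³/s².
Semi-major axis a = (r_p + r_a)/2 = (3291.0 + 23090)/2 = 13190 km = 1.319×10⁷ m.
By Kepler's third law T = 2π√(a³/μ) = 2π × 1.089×10⁴ = 6.840×10⁴ s.
= 19.00 hours.

T ≈ 19.0 hours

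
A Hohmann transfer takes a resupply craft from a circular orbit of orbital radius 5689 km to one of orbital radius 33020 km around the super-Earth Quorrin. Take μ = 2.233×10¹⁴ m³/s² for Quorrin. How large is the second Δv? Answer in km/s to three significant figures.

r₁ = 5689 km = 5.689×10⁶ m.
r₂ = 33020 km = 3.302×10⁷ m.
Transfer ellipse a_t = (r₁ + r₂)/2 = 1.935×10⁷ m.
At r₁: circular v_c1 = √(μ/r₁) = 6265 m/s; transfer-periapsis v_p = √[μ(2/r₁ − 1/a_t)] = 8183 m/s.
At r₂: circular v_c2 = √(μ/r₂) = 2600 m/s; transfer-apoapsis v_a = √[μ(2/r₂ − 1/a_t)] = 1410 m/s.
Δv₂ = v_c2 − v_a = 1191 m/s.
= 1.191 km/s.

Δv ≈ 1.19 km/s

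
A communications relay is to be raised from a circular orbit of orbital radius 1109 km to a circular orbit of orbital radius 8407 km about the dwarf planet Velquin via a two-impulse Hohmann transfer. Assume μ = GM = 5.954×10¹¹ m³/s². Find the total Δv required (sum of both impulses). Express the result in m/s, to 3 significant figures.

Δv_total ≈ 379 m/s

r₁ = 1109 km = 1.109×10⁶ m.
r₂ = 8407 km = 8.407×10⁶ m.
Transfer ellipse a_t = (r₁ + r₂)/2 = 4.758×10⁶ m.
At r₁: circular v_c1 = √(μ/r₁) = 732.7 m/s; transfer-periapsis v_p = √[μ(2/r₁ − 1/a_t)] = 974.0 m/s.
Δv₁ = v_p − v_c1 = 241.3 m/s.
At r₂: circular v_c2 = √(μ/r₂) = 266.1 m/s; transfer-apoapsis v_a = √[μ(2/r₂ − 1/a_t)] = 128.5 m/s.
Δv₂ = v_c2 − v_a = 137.6 m/s.
Total Δv = Δv₁ + Δv₂ = 378.9 m/s.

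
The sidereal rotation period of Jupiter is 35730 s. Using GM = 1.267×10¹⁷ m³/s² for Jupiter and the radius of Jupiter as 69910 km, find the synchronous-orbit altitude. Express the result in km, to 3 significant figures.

h_sync ≈ 90100 km

A synchronous orbit has period T, so by Kepler's third law a = (μT²/4π²)^(1/3).
μT²/4π² = 1.267×10¹⁷ × (3.573×10⁴)² / 39.48 = 4.097×10²⁴ m³.
a = 1.600×10⁸ m = 1.6002×10⁵ km.
Altitude h = a − R = 1.6002×10⁵ − 69910 = 90105 km.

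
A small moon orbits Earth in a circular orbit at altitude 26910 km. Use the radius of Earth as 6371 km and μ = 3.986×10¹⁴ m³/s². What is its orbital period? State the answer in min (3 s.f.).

r = 6371 + 26910 = 33281 km = 3.3281×10⁷ m.
Kepler's third law: T = 2π√(r³/μ) = 2π√((3.328×10⁷)³ / 3.986×10¹⁴).
r³/μ = 9.248×10⁷ s², so T = 2π × 9.617×10³ = 6.042×10⁴ s.
Converting: 6.042×10⁴ s ÷ 60.00 = 1007 min.

T ≈ 1010 min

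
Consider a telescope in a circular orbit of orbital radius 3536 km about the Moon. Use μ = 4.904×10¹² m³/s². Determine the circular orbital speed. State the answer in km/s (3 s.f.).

v ≈ 1.18 km/s

r = 3536 km = 3.536×10⁶ m.
For a circular orbit v = √(μ/r) = √(4.904×10¹² / 3.536×10⁶) = √(1.387×10⁶) = 1178 m/s.
That is 1.178 km/s.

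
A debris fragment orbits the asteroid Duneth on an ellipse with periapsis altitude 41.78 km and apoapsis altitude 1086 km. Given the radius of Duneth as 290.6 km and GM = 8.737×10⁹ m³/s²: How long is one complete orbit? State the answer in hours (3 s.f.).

r_p = 290.6 + 41.78 = 332.38 km = 3.3238×10⁵ m.
r_a = 290.6 + 1086 = 1376.6 km = 1.3766×10⁶ m.
Semi-major axis a = (r_p + r_a)/2 = (332.38 + 1376.6)/2 = 854.49 km = 8.545×10⁵ m.
By Kepler's third law T = 2π√(a³/μ) = 2π × 8.450×10³ = 5.310×10⁴ s.
= 14.75 hours.

T ≈ 14.7 hours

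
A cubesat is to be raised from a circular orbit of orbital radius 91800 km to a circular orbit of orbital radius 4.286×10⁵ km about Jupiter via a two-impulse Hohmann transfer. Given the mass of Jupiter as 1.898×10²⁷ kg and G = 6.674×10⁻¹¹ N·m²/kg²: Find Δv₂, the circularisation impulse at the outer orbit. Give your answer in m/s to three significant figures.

Δv ≈ 6980 m/s

μ = GM = 6.674×10⁻¹¹ × 1.898×10²⁷ = 1.267×10¹⁷ m³/s².
r₁ = 91800 km = 9.180×10⁷ m.
r₂ = 4.286×10⁵ km = 4.286×10⁸ m.
Transfer ellipse a_t = (r₁ + r₂)/2 = 2.602×10⁸ m.
At r₁: circular v_c1 = √(μ/r₁) = 37150 m/s; transfer-perijove v_p = √[μ(2/r₁ − 1/a_t)] = 47680 m/s.
At r₂: circular v_c2 = √(μ/r₂) = 17190 m/s; transfer-apojove v_a = √[μ(2/r₂ − 1/a_t)] = 10210 m/s.
Δv₂ = v_c2 − v_a = 6980 m/s.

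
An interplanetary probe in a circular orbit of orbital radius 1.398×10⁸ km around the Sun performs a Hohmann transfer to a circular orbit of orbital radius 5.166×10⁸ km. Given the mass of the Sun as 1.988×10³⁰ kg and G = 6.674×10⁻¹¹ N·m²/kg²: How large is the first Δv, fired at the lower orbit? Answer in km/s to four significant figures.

μ = GM = 6.674×10⁻¹¹ × 1.988×10³⁰ = 1.327×10²⁰ m³/s².
r₁ = 1.398×10⁸ km = 1.398×10¹¹ m.
r₂ = 5.166×10⁸ km = 5.166×10¹¹ m.
Transfer ellipse a_t = (r₁ + r₂)/2 = 3.282×10¹¹ m.
At r₁: circular v_c1 = √(μ/r₁) = 30810 m/s; transfer-perihelion v_p = √[μ(2/r₁ − 1/a_t)] = 38650 m/s.
Δv₁ = v_p − v_c1 = 7844 m/s.
= 7.844 km/s.

Δv ≈ 7.844 km/s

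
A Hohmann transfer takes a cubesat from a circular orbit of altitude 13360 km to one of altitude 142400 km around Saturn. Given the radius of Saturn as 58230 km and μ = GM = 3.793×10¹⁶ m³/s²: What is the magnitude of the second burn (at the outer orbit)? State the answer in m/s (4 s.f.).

Δv ≈ 3778 m/s

r₁ = 58230 + 13360 = 71590 km = 7.1590×10⁷ m.
r₂ = 58230 + 142400 = 200630 km = 2.0063×10⁸ m.
Transfer ellipse a_t = (r₁ + r₂)/2 = 1.361×10⁸ m.
At r₁: circular v_c1 = √(μ/r₁) = 23020 m/s; transfer-perikrone v_p = √[μ(2/r₁ − 1/a_t)] = 27950 m/s.
At r₂: circular v_c2 = √(μ/r₂) = 13750 m/s; transfer-apokrone v_a = √[μ(2/r₂ − 1/a_t)] = 9972 m/s.
Δv₂ = v_c2 − v_a = 3778 m/s.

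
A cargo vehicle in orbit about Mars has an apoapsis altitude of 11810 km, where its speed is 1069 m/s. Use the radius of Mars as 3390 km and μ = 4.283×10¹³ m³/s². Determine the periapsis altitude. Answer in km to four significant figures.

periapsis altitude ≈ 476.2 km

r_a = 3390 + 11810 = 15200 km = 1.520×10⁷ m.
Specific energy ε = v²/2 − μ/r = -2.246×10⁶ J/kg, so a = −μ/(2ε) = 9.533×10⁶ m.
The apsides satisfy r_p + r_a = 2a, so the periapsis radius is 2a − r_a = 3.866×10⁶ m = 3866.2 km.
Periapsis altitude = 3866.2 − 3390 = 476.21 km.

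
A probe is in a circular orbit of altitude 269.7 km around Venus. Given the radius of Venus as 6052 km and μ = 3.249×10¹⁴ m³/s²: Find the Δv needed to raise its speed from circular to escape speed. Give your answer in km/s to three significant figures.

r = 6052 + 269.7 = 6321.7 km = 6.3217×10⁶ m.
Circular speed v_c = √(μ/r) = 7169 m/s.
Escape speed v_esc = √(2μ/r) = √2 × v_c = 10140 m/s.
Δv = v_esc − v_c = 2969 m/s = 2.969 km/s.

Δv ≈ 2.97 km/s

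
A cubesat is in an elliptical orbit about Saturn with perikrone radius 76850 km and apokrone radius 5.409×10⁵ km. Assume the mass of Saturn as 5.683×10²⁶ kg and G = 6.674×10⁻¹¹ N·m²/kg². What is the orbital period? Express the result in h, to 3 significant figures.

μ = GM = 6.674×10⁻¹¹ × 5.683×10²⁶ = 3.793×10¹⁶ m³/s².
Semi-major axis a = (r_p + r_a)/2 = (76850 + 5.4090×10⁵)/2 = 3.0888×10⁵ km = 3.089×10⁸ m.
By Kepler's third law T = 2π√(a³/μ) = 2π × 2.787×10⁴ = 1.751×10⁵ s.
= 48.65 h.

T ≈ 48.6 h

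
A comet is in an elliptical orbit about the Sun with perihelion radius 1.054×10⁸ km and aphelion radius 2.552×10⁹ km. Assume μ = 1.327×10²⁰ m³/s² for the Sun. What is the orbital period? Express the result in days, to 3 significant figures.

T ≈ 9670 days

Semi-major axis a = (r_p + r_a)/2 = (1.0540×10⁸ + 2.5520×10⁹)/2 = 1.3287×10⁹ km = 1.329×10¹² m.
By Kepler's third law T = 2π√(a³/μ) = 2π × 1.330×10⁸ = 8.354×10⁸ s.
= 9669 days.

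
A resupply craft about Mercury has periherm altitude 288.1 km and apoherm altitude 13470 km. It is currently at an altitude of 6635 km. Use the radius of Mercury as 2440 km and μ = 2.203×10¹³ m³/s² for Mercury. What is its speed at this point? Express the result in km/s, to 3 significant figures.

v ≈ 1.58 km/s

r_p = 2440 + 288.1 = 2728.1 km = 2.7281×10⁶ m.
r_a = 2440 + 13470 = 15910 km = 1.5910×10⁷ m.
r = 2440 + 6635 = 9075.0 km = 9.075×10⁶ m.
Semi-major axis a = (r_p + r_a)/2 = 9319.0 km = 9.319×10⁶ m.
Vis-viva: v² = μ(2/r − 1/a) = 2.203×10¹³ × (2.204×10⁻⁷ − 1.073×10⁻⁷) = 2.491×10⁶ m²/s².
v = 1578 m/s = 1.578 km/s.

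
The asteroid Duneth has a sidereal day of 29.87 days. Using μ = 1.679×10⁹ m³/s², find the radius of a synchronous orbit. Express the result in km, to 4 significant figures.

r_sync ≈ 6567 km

T = 29.87 days = 2.581×10⁶ s.
A synchronous orbit has period T, so by Kepler's third law a = (μT²/4π²)^(1/3).
μT²/4π² = 1.679×10⁹ × (2.581×10⁶)² / 39.48 = 2.833×10²⁰ m³.
a = 6.567×10⁶ m = 6567.4 km.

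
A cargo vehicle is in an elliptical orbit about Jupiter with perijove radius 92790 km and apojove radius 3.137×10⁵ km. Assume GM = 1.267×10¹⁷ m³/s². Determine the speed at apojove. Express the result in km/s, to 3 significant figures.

Semi-major axis a = (r_p + r_a)/2 = 2.0324×10⁵ km = 2.032×10⁸ m.
Vis-viva: v² = μ(2/r − 1/a) = 1.267×10¹⁷ × (6.376×10⁻⁹ − 4.920×10⁻⁹) = 1.844×10⁸ m²/s².
v = 13580 m/s = 13.58 km/s.

v ≈ 13.6 km/s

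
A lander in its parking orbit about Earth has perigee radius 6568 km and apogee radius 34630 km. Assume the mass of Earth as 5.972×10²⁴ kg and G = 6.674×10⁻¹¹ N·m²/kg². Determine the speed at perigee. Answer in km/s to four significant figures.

μ = GM = 6.674×10⁻¹¹ × 5.972×10²⁴ = 3.986×10¹⁴ m³/s².
Semi-major axis a = (r_p + r_a)/2 = 20599 km = 2.060×10⁷ m.
Vis-viva: v² = μ(2/r − 1/a) = 3.986×10¹⁴ × (3.045×10⁻⁷ − 4.855×10⁻⁸) = 1.020×10⁸ m²/s².
v = 10100 m/s = 10.10 km/s.

v ≈ 10.10 km/s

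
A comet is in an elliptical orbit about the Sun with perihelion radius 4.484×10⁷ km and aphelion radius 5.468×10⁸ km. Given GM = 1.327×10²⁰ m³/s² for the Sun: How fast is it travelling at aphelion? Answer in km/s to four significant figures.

v ≈ 6.065 km/s

Semi-major axis a = (r_p + r_a)/2 = 2.9582×10⁸ km = 2.958×10¹¹ m.
Vis-viva: v² = μ(2/r − 1/a) = 1.327×10²⁰ × (3.658×10⁻¹² − 3.380×10⁻¹²) = 3.679×10⁷ m²/s².
v = 6065 m/s = 6.065 km/s.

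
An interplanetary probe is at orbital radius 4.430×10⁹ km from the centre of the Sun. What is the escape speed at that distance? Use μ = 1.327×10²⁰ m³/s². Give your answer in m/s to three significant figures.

r = 4.430×10⁹ km = 4.430×10¹² m.
Escape speed v_esc = √(2μ/r) = √(2 × 1.327×10²⁰ / 4.430×10¹²) = √(5.991×10⁷) = 7740 m/s.

v_esc ≈ 7740 m/s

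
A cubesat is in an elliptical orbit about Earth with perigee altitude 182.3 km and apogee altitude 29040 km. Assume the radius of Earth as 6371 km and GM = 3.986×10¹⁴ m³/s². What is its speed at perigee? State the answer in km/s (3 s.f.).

r_p = 6371 + 182.3 = 6553.3 km = 6.5533×10⁶ m.
r_a = 6371 + 29040 = 35411 km = 3.5411×10⁷ m.
Semi-major axis a = (r_p + r_a)/2 = 20982 km = 2.098×10⁷ m.
Vis-viva: v² = μ(2/r − 1/a) = 3.986×10¹⁴ × (3.052×10⁻⁷ − 4.766×10⁻⁸) = 1.027×10⁸ m²/s².
v = 10130 m/s = 10.13 km/s.

v ≈ 10.1 km/s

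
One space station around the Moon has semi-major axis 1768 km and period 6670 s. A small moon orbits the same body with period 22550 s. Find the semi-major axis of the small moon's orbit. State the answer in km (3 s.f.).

a₂ ≈ 3980 km

Kepler's third law: a³ ∝ T², so a₂ = a₁ (T₂/T₁)^(2/3).
T₂/T₁ = 3.381, (T₂/T₁)^(2/3) = 2.253.
a₂ = 1768 × 2.253 = 3983 km.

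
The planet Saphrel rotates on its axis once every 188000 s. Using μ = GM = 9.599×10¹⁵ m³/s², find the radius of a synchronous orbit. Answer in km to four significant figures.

r_sync ≈ 2.048×10⁵ km

A synchronous orbit has period T, so by Kepler's third law a = (μT²/4π²)^(1/3).
μT²/4π² = 9.599×10¹⁵ × (1.880×10⁵)² / 39.48 = 8.594×10²⁴ m³.
a = 2.048×10⁸ m = 2.0483×10⁵ km.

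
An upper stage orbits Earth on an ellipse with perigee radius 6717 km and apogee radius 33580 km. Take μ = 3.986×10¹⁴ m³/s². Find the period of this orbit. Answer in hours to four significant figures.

Semi-major axis a = (r_p + r_a)/2 = (6717.0 + 33580)/2 = 20148 km = 2.015×10⁷ m.
By Kepler's third law T = 2π√(a³/μ) = 2π × 4.530×10³ = 2.846×10⁴ s.
= 7.906 hours.

T ≈ 7.906 hours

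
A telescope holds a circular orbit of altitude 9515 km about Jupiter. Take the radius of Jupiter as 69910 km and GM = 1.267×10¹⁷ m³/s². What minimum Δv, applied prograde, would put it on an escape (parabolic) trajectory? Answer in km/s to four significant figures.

r = 69910 + 9515 = 79425 km = 7.9425×10⁷ m.
Circular speed v_c = √(μ/r) = 39940 m/s.
Escape speed v_esc = √(2μ/r) = √2 × v_c = 56480 m/s.
Δv = v_esc − v_c = 16540 m/s = 16.54 km/s.

Δv ≈ 16.54 km/s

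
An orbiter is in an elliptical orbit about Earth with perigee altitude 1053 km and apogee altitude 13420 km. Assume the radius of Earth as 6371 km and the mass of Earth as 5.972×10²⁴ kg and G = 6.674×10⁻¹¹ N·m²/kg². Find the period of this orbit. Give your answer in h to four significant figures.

μ = GM = 6.674×10⁻¹¹ × 5.972×10²⁴ = 3.986×10¹⁴ m³/s².
r_p = 6371 + 1053 = 7424.0 km = 7.4240×10⁶ m.
r_a = 6371 + 13420 = 19791 km = 1.9791×10⁷ m.
Semi-major axis a = (r_p + r_a)/2 = (7424.0 + 19791)/2 = 13608 km = 1.361×10⁷ m.
By Kepler's third law T = 2π√(a³/μ) = 2π × 2.514×10³ = 1.580×10⁴ s.
= 4.388 h.

T ≈ 4.388 h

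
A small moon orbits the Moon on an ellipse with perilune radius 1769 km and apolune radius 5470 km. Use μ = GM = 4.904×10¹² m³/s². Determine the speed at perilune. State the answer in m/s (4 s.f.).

Semi-major axis a = (r_p + r_a)/2 = 3619.5 km = 3.620×10⁶ m.
Vis-viva: v² = μ(2/r − 1/a) = 4.904×10¹² × (1.131×10⁻⁶ − 2.763×10⁻⁷) = 4.189×10⁶ m²/s².
v = 2047 m/s.

v ≈ 2047 m/s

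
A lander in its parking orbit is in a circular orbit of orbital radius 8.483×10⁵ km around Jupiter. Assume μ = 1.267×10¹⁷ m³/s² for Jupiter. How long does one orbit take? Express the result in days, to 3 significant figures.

r = 8.483×10⁵ km = 8.483×10⁸ m.
Kepler's third law: T = 2π√(r³/μ) = 2π√((8.483×10⁸)³ / 1.267×10¹⁷).
r³/μ = 4.818×10⁹ s², so T = 2π × 6.941×10⁴ = 4.361×10⁵ s.
Converting: 4.361×10⁵ s ÷ 86400 = 5.048 days.

T ≈ 5.05 days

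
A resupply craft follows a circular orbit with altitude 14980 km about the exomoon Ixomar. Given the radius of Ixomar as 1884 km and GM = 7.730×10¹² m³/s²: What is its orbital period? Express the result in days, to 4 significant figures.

r = 1884 + 14980 = 16864 km = 1.6864×10⁷ m.
Kepler's third law: T = 2π√(r³/μ) = 2π√((1.686×10⁷)³ / 7.730×10¹²).
r³/μ = 6.204×10⁸ s², so T = 2π × 2.491×10⁴ = 1.565×10⁵ s.
Converting: 1.565×10⁵ s ÷ 86400 = 1.811 days.

T ≈ 1.811 days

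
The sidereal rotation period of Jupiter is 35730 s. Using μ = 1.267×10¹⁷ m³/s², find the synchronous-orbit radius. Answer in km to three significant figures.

r_sync ≈ 1.60×10⁵ km

A synchronous orbit has period T, so by Kepler's third law a = (μT²/4π²)^(1/3).
μT²/4π² = 1.267×10¹⁷ × (3.573×10⁴)² / 39.48 = 4.097×10²⁴ m³.
a = 1.600×10⁸ m = 1.6002×10⁵ km.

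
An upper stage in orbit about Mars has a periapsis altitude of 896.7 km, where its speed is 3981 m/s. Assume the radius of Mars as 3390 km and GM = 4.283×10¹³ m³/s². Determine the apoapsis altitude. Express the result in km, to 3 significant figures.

apoapsis altitude ≈ 13000 km

r_p = 3390 + 896.7 = 4286.7 km = 4.287×10⁶ m.
Specific energy ε = v²/2 − μ/r = -2.067×10⁶ J/kg, so a = −μ/(2ε) = 1.036×10⁷ m.
The apsides satisfy r_p + r_a = 2a, so the apoapsis radius is 2a − r_p = 1.643×10⁷ m = 16432 km.
Apoapsis altitude = 16432 − 3390 = 13042 km.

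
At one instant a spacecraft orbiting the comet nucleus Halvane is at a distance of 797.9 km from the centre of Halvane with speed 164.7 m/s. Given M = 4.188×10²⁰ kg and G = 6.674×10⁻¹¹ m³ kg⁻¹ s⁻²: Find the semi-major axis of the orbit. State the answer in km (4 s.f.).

μ = GM = 6.674×10⁻¹¹ × 4.188×10²⁰ = 2.795×10¹⁰ m³/s².
r = 7.979×10⁵ m.
Specific orbital energy ε = v²/2 − μ/r = (164.7)²/2 − 2.795×10¹⁰/7.979×10⁵ = -2.147×10⁴ J/kg.
Since ε = −μ/(2a), a = −μ/(2ε) = 6.510×10⁵ m = 651.01 km.

a ≈ 651.0 km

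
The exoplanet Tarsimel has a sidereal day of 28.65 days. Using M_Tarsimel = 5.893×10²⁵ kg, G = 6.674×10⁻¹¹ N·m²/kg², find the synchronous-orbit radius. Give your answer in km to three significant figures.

μ = GM = 6.674×10⁻¹¹ × 5.893×10²⁵ = 3.933×10¹⁵ m³/s².
T = 28.65 days = 2.475×10⁶ s.
A synchronous orbit has period T, so by Kepler's third law a = (μT²/4π²)^(1/3).
μT²/4π² = 3.933×10¹⁵ × (2.475×10⁶)² / 39.48 = 6.104×10²⁶ m³.
a = 8.483×10⁸ m = 8.4829×10⁵ km.

r_sync ≈ 8.48×10⁵ km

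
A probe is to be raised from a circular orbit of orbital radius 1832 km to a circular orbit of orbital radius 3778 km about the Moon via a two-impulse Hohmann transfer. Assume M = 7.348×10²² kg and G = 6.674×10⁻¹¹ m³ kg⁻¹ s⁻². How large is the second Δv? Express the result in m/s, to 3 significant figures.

μ = GM = 6.674×10⁻¹¹ × 7.348×10²² = 4.904×10¹² m³/s².
r₁ = 1832 km = 1.832×10⁶ m.
r₂ = 3778 km = 3.778×10⁶ m.
Transfer ellipse a_t = (r₁ + r₂)/2 = 2.805×10⁶ m.
At r₁: circular v_c1 = √(μ/r₁) = 1636 m/s; transfer-perilune v_p = √[μ(2/r₁ − 1/a_t)] = 1899 m/s.
At r₂: circular v_c2 = √(μ/r₂) = 1139 m/s; transfer-apolune v_a = √[μ(2/r₂ − 1/a_t)] = 920.8 m/s.
Δv₂ = v_c2 − v_a = 218.6 m/s.

Δv ≈ 219 m/s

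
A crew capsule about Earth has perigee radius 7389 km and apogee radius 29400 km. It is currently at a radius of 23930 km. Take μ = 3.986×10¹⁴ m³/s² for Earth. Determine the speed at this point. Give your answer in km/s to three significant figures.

Semi-major axis a = (r_p + r_a)/2 = 18394 km = 1.839×10⁷ m.
Vis-viva: v² = μ(2/r − 1/a) = 3.986×10¹⁴ × (8.358×10⁻⁸ − 5.436×10⁻⁸) = 1.164×10⁷ m²/s².
v = 3412 m/s = 3.412 km/s.

v ≈ 3.41 km/s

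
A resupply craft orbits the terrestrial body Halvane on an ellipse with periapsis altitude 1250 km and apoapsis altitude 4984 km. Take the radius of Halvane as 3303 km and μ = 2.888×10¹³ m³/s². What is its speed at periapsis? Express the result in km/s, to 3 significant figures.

v ≈ 2.86 km/s

r_p = 3303 + 1250 = 4553.0 km = 4.5530×10⁶ m.
r_a = 3303 + 4984 = 8287.0 km = 8.2870×10⁶ m.
Semi-major axis a = (r_p + r_a)/2 = 6420.0 km = 6.420×10⁶ m.
Vis-viva: v² = μ(2/r − 1/a) = 2.888×10¹³ × (4.393×10⁻⁷ − 1.558×10⁻⁷) = 8.188×10⁶ m²/s².
v = 2861 m/s = 2.861 km/s.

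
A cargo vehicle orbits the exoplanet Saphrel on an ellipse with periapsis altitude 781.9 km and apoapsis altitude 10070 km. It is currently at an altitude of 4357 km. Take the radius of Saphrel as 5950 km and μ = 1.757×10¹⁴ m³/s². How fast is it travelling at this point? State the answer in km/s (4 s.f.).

r_p = 5950 + 781.9 = 6731.9 km = 6.7319×10⁶ m.
r_a = 5950 + 10070 = 16020 km = 1.6020×10⁷ m.
r = 5950 + 4357 = 10307 km = 1.031×10⁷ m.
Semi-major axis a = (r_p + r_a)/2 = 11376 km = 1.138×10⁷ m.
Vis-viva: v² = μ(2/r − 1/a) = 1.757×10¹⁴ × (1.940×10⁻⁷ − 8.790×10⁻⁸) = 1.865×10⁷ m²/s².
v = 4318 m/s = 4.318 km/s.

v ≈ 4.318 km/s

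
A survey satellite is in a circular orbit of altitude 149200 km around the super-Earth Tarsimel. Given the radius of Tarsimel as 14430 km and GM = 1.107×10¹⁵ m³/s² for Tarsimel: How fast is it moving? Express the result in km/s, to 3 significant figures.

r = 14430 + 149200 = 163630 km = 1.6363×10⁸ m.
For a circular orbit v = √(μ/r) = √(1.107×10¹⁵ / 1.636×10⁸) = √(6.765×10⁶) = 2601 m/s.
That is 2.601 km/s.

v ≈ 2.60 km/s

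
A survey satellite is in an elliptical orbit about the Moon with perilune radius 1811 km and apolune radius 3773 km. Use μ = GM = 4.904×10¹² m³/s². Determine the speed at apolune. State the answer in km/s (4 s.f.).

Semi-major axis a = (r_p + r_a)/2 = 2792.0 km = 2.792×10⁶ m.
Vis-viva: v² = μ(2/r − 1/a) = 4.904×10¹² × (5.301×10⁻⁷ − 3.582×10⁻⁷) = 8.431×10⁵ m²/s².
v = 918.2 m/s = 0.9182 km/s.

v ≈ 0.9182 km/s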